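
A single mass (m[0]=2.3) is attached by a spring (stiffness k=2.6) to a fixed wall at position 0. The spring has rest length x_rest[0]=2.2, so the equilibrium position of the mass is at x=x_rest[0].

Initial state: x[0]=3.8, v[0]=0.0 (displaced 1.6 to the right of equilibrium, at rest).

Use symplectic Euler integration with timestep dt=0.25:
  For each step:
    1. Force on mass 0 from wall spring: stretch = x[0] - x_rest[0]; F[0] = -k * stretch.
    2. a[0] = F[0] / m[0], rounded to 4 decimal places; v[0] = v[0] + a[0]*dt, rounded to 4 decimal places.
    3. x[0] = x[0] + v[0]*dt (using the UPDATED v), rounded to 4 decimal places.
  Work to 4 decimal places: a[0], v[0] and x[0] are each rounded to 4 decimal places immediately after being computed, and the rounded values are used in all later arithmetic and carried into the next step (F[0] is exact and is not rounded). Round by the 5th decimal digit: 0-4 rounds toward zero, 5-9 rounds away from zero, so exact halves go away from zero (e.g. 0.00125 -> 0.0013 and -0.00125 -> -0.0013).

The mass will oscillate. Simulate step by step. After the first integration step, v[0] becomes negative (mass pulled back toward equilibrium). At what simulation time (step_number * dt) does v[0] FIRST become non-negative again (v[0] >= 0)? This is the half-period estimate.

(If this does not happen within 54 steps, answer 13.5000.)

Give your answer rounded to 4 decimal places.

Step 0: x=[3.8000] v=[0.0000]
Step 1: x=[3.6870] v=[-0.4522]
Step 2: x=[3.4689] v=[-0.8725]
Step 3: x=[3.1611] v=[-1.2311]
Step 4: x=[2.7854] v=[-1.5027]
Step 5: x=[2.3684] v=[-1.6682]
Step 6: x=[1.9395] v=[-1.7158]
Step 7: x=[1.5290] v=[-1.6422]
Step 8: x=[1.1659] v=[-1.4526]
Step 9: x=[0.8758] v=[-1.1604]
Step 10: x=[0.6793] v=[-0.7862]
Step 11: x=[0.5902] v=[-0.3564]
Step 12: x=[0.6149] v=[0.0986]
First v>=0 after going negative at step 12, time=3.0000

Answer: 3.0000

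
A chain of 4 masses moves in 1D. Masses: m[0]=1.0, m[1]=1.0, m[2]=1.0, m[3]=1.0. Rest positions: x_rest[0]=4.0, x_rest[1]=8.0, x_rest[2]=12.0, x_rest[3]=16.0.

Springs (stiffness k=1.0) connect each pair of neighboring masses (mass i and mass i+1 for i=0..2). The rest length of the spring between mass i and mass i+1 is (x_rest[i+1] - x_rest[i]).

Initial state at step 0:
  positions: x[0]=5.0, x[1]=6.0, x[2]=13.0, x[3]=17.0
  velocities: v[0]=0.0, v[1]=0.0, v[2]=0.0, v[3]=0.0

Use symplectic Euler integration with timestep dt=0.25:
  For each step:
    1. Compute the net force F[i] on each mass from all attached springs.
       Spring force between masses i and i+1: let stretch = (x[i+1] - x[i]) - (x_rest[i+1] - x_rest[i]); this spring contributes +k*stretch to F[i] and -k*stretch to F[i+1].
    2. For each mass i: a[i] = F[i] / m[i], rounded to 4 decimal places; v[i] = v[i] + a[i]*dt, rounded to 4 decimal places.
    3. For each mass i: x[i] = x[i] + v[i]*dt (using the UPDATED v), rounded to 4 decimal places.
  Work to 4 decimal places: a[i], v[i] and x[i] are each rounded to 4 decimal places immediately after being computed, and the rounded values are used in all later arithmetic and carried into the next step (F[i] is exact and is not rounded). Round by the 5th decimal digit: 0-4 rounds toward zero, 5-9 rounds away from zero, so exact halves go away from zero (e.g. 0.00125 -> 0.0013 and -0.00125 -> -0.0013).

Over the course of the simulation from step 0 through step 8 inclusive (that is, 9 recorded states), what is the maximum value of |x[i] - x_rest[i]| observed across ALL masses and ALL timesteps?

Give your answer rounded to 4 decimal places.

Answer: 2.1322

Derivation:
Step 0: x=[5.0000 6.0000 13.0000 17.0000] v=[0.0000 0.0000 0.0000 0.0000]
Step 1: x=[4.8125 6.3750 12.8125 17.0000] v=[-0.7500 1.5000 -0.7500 0.0000]
Step 2: x=[4.4727 7.0547 12.4844 16.9883] v=[-1.3594 2.7188 -1.3125 -0.0469]
Step 3: x=[4.0442 7.9124 12.0984 16.9451] v=[-1.7139 3.4307 -1.5440 -0.1729]
Step 4: x=[3.6075 8.7900 11.7537 16.8490] v=[-1.7469 3.5102 -1.3788 -0.3846]
Step 5: x=[3.2447 9.5289 11.5422 16.6844] v=[-1.4513 2.9555 -0.8459 -0.6584]
Step 6: x=[3.0246 10.0009 11.5263 16.4484] v=[-0.8803 1.8878 -0.0637 -0.9440]
Step 7: x=[2.9906 10.1322 11.7227 16.1548] v=[-0.1362 0.5251 0.7855 -1.1745]
Step 8: x=[3.1529 9.9165 12.0967 15.8342] v=[0.6492 -0.8627 1.4959 -1.2825]
Max displacement = 2.1322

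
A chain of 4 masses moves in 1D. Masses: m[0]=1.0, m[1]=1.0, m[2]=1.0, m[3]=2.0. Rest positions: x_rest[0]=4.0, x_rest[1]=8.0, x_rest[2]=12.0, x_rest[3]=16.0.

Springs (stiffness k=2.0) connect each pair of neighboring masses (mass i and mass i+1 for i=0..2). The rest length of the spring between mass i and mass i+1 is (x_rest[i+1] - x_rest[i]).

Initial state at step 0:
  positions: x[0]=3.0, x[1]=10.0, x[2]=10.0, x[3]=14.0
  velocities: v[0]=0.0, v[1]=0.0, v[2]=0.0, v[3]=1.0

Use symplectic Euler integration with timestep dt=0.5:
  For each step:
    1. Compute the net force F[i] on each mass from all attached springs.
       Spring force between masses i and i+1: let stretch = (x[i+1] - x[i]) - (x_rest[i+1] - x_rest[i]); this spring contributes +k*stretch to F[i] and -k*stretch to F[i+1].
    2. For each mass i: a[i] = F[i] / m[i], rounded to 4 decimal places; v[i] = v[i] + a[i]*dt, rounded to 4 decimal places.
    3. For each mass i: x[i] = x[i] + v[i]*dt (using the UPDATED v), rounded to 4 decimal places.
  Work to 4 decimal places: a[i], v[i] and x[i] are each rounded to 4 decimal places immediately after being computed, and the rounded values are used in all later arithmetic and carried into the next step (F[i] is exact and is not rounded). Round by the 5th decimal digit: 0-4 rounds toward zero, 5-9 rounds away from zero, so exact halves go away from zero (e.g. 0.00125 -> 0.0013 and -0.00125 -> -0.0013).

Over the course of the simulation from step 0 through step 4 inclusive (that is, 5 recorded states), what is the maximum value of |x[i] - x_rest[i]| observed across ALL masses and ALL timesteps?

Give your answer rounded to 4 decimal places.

Answer: 3.2500

Derivation:
Step 0: x=[3.0000 10.0000 10.0000 14.0000] v=[0.0000 0.0000 0.0000 1.0000]
Step 1: x=[4.5000 6.5000 12.0000 14.5000] v=[3.0000 -7.0000 4.0000 1.0000]
Step 2: x=[5.0000 4.7500 12.5000 15.3750] v=[1.0000 -3.5000 1.0000 1.7500]
Step 3: x=[3.3750 7.0000 10.5625 16.5313] v=[-3.2500 4.5000 -3.8750 2.3125]
Step 4: x=[1.5625 9.2188 9.8282 17.1954] v=[-3.6250 4.4375 -1.4687 1.3281]
Max displacement = 3.2500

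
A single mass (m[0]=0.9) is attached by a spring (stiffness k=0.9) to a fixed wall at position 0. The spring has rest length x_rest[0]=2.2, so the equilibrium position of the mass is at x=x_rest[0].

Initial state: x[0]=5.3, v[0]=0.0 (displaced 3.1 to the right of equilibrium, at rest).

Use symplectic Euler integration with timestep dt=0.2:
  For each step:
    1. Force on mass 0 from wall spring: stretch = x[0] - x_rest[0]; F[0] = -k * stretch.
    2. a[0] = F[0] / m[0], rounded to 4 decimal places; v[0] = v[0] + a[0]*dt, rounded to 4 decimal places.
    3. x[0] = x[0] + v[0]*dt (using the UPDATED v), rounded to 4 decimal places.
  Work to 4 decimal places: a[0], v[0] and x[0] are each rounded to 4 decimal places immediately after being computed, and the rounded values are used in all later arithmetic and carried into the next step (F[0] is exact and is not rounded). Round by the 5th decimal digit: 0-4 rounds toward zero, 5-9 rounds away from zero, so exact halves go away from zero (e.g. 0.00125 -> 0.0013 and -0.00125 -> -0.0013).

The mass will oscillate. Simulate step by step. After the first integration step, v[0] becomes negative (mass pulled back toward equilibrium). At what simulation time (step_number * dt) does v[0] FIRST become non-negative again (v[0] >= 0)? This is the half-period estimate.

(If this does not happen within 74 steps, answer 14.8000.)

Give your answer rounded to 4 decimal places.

Step 0: x=[5.3000] v=[0.0000]
Step 1: x=[5.1760] v=[-0.6200]
Step 2: x=[4.9330] v=[-1.2152]
Step 3: x=[4.5806] v=[-1.7618]
Step 4: x=[4.1330] v=[-2.2379]
Step 5: x=[3.6081] v=[-2.6245]
Step 6: x=[3.0269] v=[-2.9061]
Step 7: x=[2.4126] v=[-3.0715]
Step 8: x=[1.7898] v=[-3.1140]
Step 9: x=[1.1834] v=[-3.0320]
Step 10: x=[0.6177] v=[-2.8287]
Step 11: x=[0.1153] v=[-2.5122]
Step 12: x=[-0.3038] v=[-2.0953]
Step 13: x=[-0.6227] v=[-1.5945]
Step 14: x=[-0.8287] v=[-1.0300]
Step 15: x=[-0.9136] v=[-0.4243]
Step 16: x=[-0.8739] v=[0.1984]
First v>=0 after going negative at step 16, time=3.2000

Answer: 3.2000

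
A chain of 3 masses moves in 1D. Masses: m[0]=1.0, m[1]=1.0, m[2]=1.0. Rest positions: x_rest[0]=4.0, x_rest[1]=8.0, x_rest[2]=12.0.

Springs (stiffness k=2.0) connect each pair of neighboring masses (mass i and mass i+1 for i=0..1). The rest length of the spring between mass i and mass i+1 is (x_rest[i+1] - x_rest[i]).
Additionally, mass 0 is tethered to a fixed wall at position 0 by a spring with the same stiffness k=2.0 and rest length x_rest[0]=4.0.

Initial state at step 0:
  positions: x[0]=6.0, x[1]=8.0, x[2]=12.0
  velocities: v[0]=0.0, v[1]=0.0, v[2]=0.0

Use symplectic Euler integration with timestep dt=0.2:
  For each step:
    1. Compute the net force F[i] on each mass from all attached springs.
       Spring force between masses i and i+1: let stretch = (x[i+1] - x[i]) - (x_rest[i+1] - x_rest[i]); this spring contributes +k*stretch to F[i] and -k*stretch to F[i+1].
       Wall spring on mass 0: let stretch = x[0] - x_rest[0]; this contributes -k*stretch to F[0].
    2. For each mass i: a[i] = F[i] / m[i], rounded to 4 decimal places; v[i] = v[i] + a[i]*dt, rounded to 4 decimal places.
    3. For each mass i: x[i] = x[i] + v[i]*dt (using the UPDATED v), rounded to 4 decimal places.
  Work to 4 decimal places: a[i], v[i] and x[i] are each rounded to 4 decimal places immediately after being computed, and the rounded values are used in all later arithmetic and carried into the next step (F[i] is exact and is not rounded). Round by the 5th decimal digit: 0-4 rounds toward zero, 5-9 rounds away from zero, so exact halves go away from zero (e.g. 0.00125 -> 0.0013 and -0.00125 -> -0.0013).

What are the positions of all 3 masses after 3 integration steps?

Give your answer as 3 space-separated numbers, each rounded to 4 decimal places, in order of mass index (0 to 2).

Step 0: x=[6.0000 8.0000 12.0000] v=[0.0000 0.0000 0.0000]
Step 1: x=[5.6800 8.1600 12.0000] v=[-1.6000 0.8000 0.0000]
Step 2: x=[5.1040 8.4288 12.0128] v=[-2.8800 1.3440 0.0640]
Step 3: x=[4.3857 8.7183 12.0589] v=[-3.5917 1.4477 0.2304]

Answer: 4.3857 8.7183 12.0589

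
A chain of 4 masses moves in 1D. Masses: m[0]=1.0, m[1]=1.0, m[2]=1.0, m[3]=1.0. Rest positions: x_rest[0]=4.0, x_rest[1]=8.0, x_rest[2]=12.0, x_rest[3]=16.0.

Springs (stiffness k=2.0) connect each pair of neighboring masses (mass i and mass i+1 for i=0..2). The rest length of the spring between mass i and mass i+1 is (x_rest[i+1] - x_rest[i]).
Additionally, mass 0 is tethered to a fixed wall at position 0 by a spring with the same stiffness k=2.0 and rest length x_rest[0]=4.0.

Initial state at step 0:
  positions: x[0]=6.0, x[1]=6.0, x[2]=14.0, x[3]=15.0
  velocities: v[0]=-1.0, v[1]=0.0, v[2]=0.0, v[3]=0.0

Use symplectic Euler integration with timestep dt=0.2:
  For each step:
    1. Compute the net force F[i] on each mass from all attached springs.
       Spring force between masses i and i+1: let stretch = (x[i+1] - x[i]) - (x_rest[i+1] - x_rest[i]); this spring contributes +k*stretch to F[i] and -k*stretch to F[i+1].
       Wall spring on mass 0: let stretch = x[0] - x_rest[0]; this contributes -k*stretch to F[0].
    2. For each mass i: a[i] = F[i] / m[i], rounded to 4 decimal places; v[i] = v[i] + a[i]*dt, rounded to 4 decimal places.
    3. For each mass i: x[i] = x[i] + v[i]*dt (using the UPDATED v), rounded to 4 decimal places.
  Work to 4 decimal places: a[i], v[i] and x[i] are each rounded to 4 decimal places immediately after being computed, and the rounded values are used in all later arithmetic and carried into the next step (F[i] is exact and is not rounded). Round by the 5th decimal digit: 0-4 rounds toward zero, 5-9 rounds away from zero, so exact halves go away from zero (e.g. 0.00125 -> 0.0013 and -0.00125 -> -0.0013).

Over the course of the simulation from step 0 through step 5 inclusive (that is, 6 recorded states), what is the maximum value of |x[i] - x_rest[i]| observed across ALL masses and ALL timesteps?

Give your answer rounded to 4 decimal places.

Step 0: x=[6.0000 6.0000 14.0000 15.0000] v=[-1.0000 0.0000 0.0000 0.0000]
Step 1: x=[5.3200 6.6400 13.4400 15.2400] v=[-3.4000 3.2000 -2.8000 1.2000]
Step 2: x=[4.3200 7.7184 12.4800 15.6560] v=[-5.0000 5.3920 -4.8000 2.0800]
Step 3: x=[3.2463 8.9059 11.3932 16.1379] v=[-5.3686 5.9373 -5.4342 2.4096]
Step 4: x=[2.3656 9.8396 10.4870 16.5602] v=[-4.4033 4.6684 -4.5312 2.1117]
Step 5: x=[1.8936 10.2272 10.0148 16.8167] v=[-2.3599 1.9378 -2.3609 1.2824]
Max displacement = 2.2272

Answer: 2.2272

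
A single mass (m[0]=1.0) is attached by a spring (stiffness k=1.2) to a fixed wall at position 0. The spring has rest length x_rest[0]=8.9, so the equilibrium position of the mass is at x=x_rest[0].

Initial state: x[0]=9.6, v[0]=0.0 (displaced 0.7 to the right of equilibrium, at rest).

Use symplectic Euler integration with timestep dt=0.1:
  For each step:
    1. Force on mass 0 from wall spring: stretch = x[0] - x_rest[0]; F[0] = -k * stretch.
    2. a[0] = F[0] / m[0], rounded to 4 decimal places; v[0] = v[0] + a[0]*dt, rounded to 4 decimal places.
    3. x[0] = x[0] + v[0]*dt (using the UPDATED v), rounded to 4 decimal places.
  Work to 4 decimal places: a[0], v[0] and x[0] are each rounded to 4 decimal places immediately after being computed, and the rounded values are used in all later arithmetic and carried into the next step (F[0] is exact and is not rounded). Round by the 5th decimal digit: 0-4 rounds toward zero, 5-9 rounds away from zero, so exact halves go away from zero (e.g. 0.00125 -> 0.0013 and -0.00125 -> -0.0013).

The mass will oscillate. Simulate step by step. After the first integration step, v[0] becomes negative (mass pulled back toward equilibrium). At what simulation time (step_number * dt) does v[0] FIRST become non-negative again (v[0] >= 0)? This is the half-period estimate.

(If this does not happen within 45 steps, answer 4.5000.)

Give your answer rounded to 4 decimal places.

Step 0: x=[9.6000] v=[0.0000]
Step 1: x=[9.5916] v=[-0.0840]
Step 2: x=[9.5749] v=[-0.1670]
Step 3: x=[9.5501] v=[-0.2480]
Step 4: x=[9.5175] v=[-0.3260]
Step 5: x=[9.4775] v=[-0.4001]
Step 6: x=[9.4306] v=[-0.4694]
Step 7: x=[9.3773] v=[-0.5331]
Step 8: x=[9.3183] v=[-0.5904]
Step 9: x=[9.2542] v=[-0.6406]
Step 10: x=[9.1859] v=[-0.6831]
Step 11: x=[9.1142] v=[-0.7174]
Step 12: x=[9.0399] v=[-0.7431]
Step 13: x=[8.9639] v=[-0.7599]
Step 14: x=[8.8871] v=[-0.7676]
Step 15: x=[8.8105] v=[-0.7661]
Step 16: x=[8.7350] v=[-0.7554]
Step 17: x=[8.6614] v=[-0.7356]
Step 18: x=[8.5907] v=[-0.7070]
Step 19: x=[8.5237] v=[-0.6699]
Step 20: x=[8.4612] v=[-0.6247]
Step 21: x=[8.4040] v=[-0.5720]
Step 22: x=[8.3528] v=[-0.5125]
Step 23: x=[8.3081] v=[-0.4468]
Step 24: x=[8.2705] v=[-0.3758]
Step 25: x=[8.2405] v=[-0.3003]
Step 26: x=[8.2184] v=[-0.2212]
Step 27: x=[8.2045] v=[-0.1394]
Step 28: x=[8.1989] v=[-0.0559]
Step 29: x=[8.2017] v=[0.0282]
First v>=0 after going negative at step 29, time=2.9000

Answer: 2.9000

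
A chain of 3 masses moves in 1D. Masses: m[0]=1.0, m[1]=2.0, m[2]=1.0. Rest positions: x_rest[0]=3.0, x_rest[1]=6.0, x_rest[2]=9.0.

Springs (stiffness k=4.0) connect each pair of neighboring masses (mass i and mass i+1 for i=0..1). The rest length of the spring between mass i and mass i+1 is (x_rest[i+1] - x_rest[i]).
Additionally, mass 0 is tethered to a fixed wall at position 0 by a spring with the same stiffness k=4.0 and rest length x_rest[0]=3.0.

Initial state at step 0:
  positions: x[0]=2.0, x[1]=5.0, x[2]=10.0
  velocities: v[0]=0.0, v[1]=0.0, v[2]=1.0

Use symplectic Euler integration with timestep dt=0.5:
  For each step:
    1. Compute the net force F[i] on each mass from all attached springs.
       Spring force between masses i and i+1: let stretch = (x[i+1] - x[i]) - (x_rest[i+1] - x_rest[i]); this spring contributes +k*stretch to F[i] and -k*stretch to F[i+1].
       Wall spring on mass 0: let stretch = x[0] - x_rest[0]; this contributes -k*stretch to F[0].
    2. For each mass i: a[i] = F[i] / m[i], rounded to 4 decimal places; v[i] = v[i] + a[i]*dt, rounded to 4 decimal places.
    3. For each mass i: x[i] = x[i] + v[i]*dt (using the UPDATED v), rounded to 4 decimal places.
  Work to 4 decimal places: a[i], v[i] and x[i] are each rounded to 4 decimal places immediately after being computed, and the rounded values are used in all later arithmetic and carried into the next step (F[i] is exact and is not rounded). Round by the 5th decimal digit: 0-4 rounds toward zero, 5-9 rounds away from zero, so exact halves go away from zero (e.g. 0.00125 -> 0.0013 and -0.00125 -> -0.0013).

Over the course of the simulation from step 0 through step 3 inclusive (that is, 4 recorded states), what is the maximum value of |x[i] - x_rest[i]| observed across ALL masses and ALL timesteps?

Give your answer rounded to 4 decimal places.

Step 0: x=[2.0000 5.0000 10.0000] v=[0.0000 0.0000 1.0000]
Step 1: x=[3.0000 6.0000 8.5000] v=[2.0000 2.0000 -3.0000]
Step 2: x=[4.0000 6.7500 7.5000] v=[2.0000 1.5000 -2.0000]
Step 3: x=[3.7500 6.5000 8.7500] v=[-0.5000 -0.5000 2.5000]
Max displacement = 1.5000

Answer: 1.5000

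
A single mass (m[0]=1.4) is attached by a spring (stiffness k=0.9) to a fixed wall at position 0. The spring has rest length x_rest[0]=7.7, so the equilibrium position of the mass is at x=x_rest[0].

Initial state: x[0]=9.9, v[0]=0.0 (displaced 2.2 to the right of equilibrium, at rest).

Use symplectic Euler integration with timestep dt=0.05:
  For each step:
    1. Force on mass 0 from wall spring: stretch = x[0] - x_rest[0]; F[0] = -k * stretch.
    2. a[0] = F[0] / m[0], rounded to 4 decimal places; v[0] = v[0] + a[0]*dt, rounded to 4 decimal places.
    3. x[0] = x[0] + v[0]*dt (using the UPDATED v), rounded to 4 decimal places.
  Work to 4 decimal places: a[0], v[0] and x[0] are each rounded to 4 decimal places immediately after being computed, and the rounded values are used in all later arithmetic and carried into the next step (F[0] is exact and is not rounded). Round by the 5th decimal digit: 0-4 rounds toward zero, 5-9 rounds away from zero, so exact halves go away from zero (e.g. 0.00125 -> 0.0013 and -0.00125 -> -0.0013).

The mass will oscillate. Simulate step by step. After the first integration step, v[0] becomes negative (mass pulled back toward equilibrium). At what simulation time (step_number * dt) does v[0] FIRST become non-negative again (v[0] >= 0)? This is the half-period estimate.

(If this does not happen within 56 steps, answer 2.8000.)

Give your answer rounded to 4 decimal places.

Step 0: x=[9.9000] v=[0.0000]
Step 1: x=[9.8965] v=[-0.0707]
Step 2: x=[9.8894] v=[-0.1413]
Step 3: x=[9.8788] v=[-0.2117]
Step 4: x=[9.8647] v=[-0.2817]
Step 5: x=[9.8471] v=[-0.3513]
Step 6: x=[9.8261] v=[-0.4203]
Step 7: x=[9.8017] v=[-0.4886]
Step 8: x=[9.7739] v=[-0.5562]
Step 9: x=[9.7428] v=[-0.6229]
Step 10: x=[9.7084] v=[-0.6886]
Step 11: x=[9.6707] v=[-0.7532]
Step 12: x=[9.6299] v=[-0.8165]
Step 13: x=[9.5860] v=[-0.8785]
Step 14: x=[9.5390] v=[-0.9391]
Step 15: x=[9.4891] v=[-0.9982]
Step 16: x=[9.4363] v=[-1.0557]
Step 17: x=[9.3807] v=[-1.1115]
Step 18: x=[9.3224] v=[-1.1655]
Step 19: x=[9.2615] v=[-1.2177]
Step 20: x=[9.1981] v=[-1.2679]
Step 21: x=[9.1323] v=[-1.3161]
Step 22: x=[9.0642] v=[-1.3621]
Step 23: x=[8.9939] v=[-1.4060]
Step 24: x=[8.9215] v=[-1.4476]
Step 25: x=[8.8472] v=[-1.4869]
Step 26: x=[8.7710] v=[-1.5238]
Step 27: x=[8.6931] v=[-1.5582]
Step 28: x=[8.6136] v=[-1.5901]
Step 29: x=[8.5326] v=[-1.6195]
Step 30: x=[8.4503] v=[-1.6463]
Step 31: x=[8.3668] v=[-1.6704]
Step 32: x=[8.2822] v=[-1.6918]
Step 33: x=[8.1967] v=[-1.7105]
Step 34: x=[8.1104] v=[-1.7265]
Step 35: x=[8.0234] v=[-1.7397]
Step 36: x=[7.9359] v=[-1.7501]
Step 37: x=[7.8480] v=[-1.7577]
Step 38: x=[7.7599] v=[-1.7625]
Step 39: x=[7.6717] v=[-1.7644]
Step 40: x=[7.5835] v=[-1.7635]
Step 41: x=[7.4955] v=[-1.7598]
Step 42: x=[7.4078] v=[-1.7532]
Step 43: x=[7.3206] v=[-1.7438]
Step 44: x=[7.2340] v=[-1.7316]
Step 45: x=[7.1482] v=[-1.7166]
Step 46: x=[7.0633] v=[-1.6989]
Step 47: x=[6.9794] v=[-1.6784]
Step 48: x=[6.8966] v=[-1.6552]
Step 49: x=[6.8151] v=[-1.6294]
Step 50: x=[6.7351] v=[-1.6010]
Step 51: x=[6.6566] v=[-1.5700]
Step 52: x=[6.5798] v=[-1.5365]
Step 53: x=[6.5048] v=[-1.5005]
Step 54: x=[6.4317] v=[-1.4621]
Step 55: x=[6.3606] v=[-1.4213]
Step 56: x=[6.2917] v=[-1.3783]
v[0] did not become non-negative within 56 steps; using fallback time=2.8000

Answer: 2.8000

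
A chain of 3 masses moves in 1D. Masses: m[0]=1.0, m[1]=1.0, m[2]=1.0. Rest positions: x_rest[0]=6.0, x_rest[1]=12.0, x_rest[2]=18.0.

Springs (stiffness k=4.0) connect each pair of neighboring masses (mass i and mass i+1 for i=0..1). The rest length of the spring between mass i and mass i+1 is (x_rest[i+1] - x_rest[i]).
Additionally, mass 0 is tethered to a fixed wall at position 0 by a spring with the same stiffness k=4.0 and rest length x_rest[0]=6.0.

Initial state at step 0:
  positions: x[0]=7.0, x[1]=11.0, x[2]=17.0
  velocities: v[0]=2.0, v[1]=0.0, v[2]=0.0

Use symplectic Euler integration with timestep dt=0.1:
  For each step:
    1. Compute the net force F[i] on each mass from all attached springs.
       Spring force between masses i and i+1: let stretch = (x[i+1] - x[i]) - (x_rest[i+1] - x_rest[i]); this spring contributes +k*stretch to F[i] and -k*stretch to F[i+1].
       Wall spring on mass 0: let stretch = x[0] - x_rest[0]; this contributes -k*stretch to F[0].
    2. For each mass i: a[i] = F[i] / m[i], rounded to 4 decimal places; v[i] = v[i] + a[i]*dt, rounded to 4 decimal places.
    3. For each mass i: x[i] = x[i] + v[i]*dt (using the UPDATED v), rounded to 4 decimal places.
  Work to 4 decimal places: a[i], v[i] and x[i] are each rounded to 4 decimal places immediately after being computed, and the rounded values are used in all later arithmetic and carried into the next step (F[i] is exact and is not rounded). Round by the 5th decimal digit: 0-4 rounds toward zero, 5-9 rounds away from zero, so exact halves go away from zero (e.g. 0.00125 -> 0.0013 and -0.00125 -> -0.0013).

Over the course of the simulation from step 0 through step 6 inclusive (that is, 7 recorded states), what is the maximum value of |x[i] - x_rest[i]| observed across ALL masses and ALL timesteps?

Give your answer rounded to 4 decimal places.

Step 0: x=[7.0000 11.0000 17.0000] v=[2.0000 0.0000 0.0000]
Step 1: x=[7.0800 11.0800 17.0000] v=[0.8000 0.8000 0.0000]
Step 2: x=[7.0368 11.2368 17.0032] v=[-0.4320 1.5680 0.0320]
Step 3: x=[6.8801 11.4563 17.0157] v=[-1.5667 2.1946 0.1254]
Step 4: x=[6.6313 11.7151 17.0459] v=[-2.4883 2.5879 0.3016]
Step 5: x=[6.3206 11.9838 17.1028] v=[-3.1073 2.6867 0.5693]
Step 6: x=[5.9836 12.2307 17.1950] v=[-3.3703 2.4690 0.9217]
Max displacement = 1.0800

Answer: 1.0800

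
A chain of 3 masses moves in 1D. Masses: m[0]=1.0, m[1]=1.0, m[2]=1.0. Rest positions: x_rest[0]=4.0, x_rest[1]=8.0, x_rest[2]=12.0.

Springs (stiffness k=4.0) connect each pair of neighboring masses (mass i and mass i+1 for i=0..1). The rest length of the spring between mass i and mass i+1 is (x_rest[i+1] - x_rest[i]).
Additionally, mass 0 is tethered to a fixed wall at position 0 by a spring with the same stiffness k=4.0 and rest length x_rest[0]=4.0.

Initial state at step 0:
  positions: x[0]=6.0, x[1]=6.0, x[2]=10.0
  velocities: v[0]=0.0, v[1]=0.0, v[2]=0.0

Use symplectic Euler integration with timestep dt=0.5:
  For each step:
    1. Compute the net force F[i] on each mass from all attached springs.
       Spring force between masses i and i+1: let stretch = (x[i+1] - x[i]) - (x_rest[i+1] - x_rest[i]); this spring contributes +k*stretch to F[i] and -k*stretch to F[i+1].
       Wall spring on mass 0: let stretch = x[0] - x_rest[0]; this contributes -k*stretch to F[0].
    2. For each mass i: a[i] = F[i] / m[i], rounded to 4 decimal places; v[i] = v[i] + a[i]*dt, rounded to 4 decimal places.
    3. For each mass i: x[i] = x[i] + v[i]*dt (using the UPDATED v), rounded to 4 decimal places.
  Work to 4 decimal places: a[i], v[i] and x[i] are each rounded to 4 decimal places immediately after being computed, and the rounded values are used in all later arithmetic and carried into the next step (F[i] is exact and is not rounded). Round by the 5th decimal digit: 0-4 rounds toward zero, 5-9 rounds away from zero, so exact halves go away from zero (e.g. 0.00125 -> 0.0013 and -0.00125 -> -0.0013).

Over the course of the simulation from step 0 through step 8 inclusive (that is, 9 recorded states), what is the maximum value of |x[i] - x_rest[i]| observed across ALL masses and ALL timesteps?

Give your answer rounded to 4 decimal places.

Step 0: x=[6.0000 6.0000 10.0000] v=[0.0000 0.0000 0.0000]
Step 1: x=[0.0000 10.0000 10.0000] v=[-12.0000 8.0000 0.0000]
Step 2: x=[4.0000 4.0000 14.0000] v=[8.0000 -12.0000 8.0000]
Step 3: x=[4.0000 8.0000 12.0000] v=[0.0000 8.0000 -4.0000]
Step 4: x=[4.0000 12.0000 10.0000] v=[0.0000 8.0000 -4.0000]
Step 5: x=[8.0000 6.0000 14.0000] v=[8.0000 -12.0000 8.0000]
Step 6: x=[2.0000 10.0000 14.0000] v=[-12.0000 8.0000 0.0000]
Step 7: x=[2.0000 10.0000 14.0000] v=[0.0000 0.0000 0.0000]
Step 8: x=[8.0000 6.0000 14.0000] v=[12.0000 -8.0000 0.0000]
Max displacement = 4.0000

Answer: 4.0000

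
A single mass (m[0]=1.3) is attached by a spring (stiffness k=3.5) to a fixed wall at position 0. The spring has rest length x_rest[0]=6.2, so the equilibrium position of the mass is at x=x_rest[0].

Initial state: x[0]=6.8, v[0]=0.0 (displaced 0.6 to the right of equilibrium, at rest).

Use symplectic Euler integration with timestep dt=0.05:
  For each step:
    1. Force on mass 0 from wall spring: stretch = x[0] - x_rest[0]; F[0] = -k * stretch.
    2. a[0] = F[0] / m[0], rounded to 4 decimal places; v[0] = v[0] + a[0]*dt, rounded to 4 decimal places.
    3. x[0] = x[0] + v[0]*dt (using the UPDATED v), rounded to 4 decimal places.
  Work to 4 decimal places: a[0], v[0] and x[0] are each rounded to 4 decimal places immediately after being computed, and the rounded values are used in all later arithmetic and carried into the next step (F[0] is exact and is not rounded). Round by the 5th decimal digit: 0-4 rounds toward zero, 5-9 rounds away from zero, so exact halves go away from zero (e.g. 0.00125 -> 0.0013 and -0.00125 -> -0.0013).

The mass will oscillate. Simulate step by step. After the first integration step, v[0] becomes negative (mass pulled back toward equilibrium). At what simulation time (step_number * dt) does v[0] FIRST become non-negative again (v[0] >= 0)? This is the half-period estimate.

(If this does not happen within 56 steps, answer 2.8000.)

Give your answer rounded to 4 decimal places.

Answer: 1.9500

Derivation:
Step 0: x=[6.8000] v=[0.0000]
Step 1: x=[6.7960] v=[-0.0808]
Step 2: x=[6.7880] v=[-0.1610]
Step 3: x=[6.7760] v=[-0.2402]
Step 4: x=[6.7601] v=[-0.3177]
Step 5: x=[6.7404] v=[-0.3931]
Step 6: x=[6.7171] v=[-0.4658]
Step 7: x=[6.6903] v=[-0.5354]
Step 8: x=[6.6602] v=[-0.6014]
Step 9: x=[6.6270] v=[-0.6634]
Step 10: x=[6.5910] v=[-0.7209]
Step 11: x=[6.5523] v=[-0.7735]
Step 12: x=[6.5113] v=[-0.8209]
Step 13: x=[6.4682] v=[-0.8628]
Step 14: x=[6.4233] v=[-0.8989]
Step 15: x=[6.3769] v=[-0.9290]
Step 16: x=[6.3293] v=[-0.9528]
Step 17: x=[6.2808] v=[-0.9702]
Step 18: x=[6.2317] v=[-0.9811]
Step 19: x=[6.1824] v=[-0.9854]
Step 20: x=[6.1333] v=[-0.9830]
Step 21: x=[6.0846] v=[-0.9740]
Step 22: x=[6.0367] v=[-0.9585]
Step 23: x=[5.9899] v=[-0.9365]
Step 24: x=[5.9445] v=[-0.9082]
Step 25: x=[5.9008] v=[-0.8738]
Step 26: x=[5.8591] v=[-0.8335]
Step 27: x=[5.8197] v=[-0.7876]
Step 28: x=[5.7829] v=[-0.7364]
Step 29: x=[5.7489] v=[-0.6803]
Step 30: x=[5.7179] v=[-0.6196]
Step 31: x=[5.6902] v=[-0.5547]
Step 32: x=[5.6659] v=[-0.4861]
Step 33: x=[5.6452] v=[-0.4142]
Step 34: x=[5.6282] v=[-0.3395]
Step 35: x=[5.6151] v=[-0.2625]
Step 36: x=[5.6059] v=[-0.1838]
Step 37: x=[5.6007] v=[-0.1038]
Step 38: x=[5.5995] v=[-0.0231]
Step 39: x=[5.6024] v=[0.0577]
First v>=0 after going negative at step 39, time=1.9500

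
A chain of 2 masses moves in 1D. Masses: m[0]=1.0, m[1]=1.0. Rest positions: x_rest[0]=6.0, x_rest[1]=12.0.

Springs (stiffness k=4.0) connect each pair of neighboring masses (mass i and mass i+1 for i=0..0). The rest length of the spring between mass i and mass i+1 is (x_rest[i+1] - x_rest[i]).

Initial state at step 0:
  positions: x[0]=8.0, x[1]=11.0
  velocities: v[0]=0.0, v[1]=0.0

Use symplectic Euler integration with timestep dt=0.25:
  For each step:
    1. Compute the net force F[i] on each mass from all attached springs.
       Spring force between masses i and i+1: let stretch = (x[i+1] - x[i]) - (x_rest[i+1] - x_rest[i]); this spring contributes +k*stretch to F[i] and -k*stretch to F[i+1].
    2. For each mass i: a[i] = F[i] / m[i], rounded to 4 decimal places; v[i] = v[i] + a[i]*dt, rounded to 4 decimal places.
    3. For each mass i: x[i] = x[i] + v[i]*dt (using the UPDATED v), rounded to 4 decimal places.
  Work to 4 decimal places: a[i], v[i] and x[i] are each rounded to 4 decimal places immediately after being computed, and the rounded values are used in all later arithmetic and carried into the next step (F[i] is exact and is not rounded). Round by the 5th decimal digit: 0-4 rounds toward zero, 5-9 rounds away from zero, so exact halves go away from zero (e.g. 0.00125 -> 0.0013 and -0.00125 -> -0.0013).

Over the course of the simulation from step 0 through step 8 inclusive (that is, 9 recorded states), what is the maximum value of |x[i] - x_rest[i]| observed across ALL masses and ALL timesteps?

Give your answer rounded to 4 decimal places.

Step 0: x=[8.0000 11.0000] v=[0.0000 0.0000]
Step 1: x=[7.2500 11.7500] v=[-3.0000 3.0000]
Step 2: x=[6.1250 12.8750] v=[-4.5000 4.5000]
Step 3: x=[5.1875 13.8125] v=[-3.7500 3.7500]
Step 4: x=[4.9063 14.0938] v=[-1.1250 1.1250]
Step 5: x=[5.4219 13.5782] v=[2.0625 -2.0625]
Step 6: x=[6.4766 12.5235] v=[4.2188 -4.2188]
Step 7: x=[7.5430 11.4571] v=[4.2657 -4.2657]
Step 8: x=[8.0880 10.9122] v=[2.1798 -2.1798]
Max displacement = 2.0938

Answer: 2.0938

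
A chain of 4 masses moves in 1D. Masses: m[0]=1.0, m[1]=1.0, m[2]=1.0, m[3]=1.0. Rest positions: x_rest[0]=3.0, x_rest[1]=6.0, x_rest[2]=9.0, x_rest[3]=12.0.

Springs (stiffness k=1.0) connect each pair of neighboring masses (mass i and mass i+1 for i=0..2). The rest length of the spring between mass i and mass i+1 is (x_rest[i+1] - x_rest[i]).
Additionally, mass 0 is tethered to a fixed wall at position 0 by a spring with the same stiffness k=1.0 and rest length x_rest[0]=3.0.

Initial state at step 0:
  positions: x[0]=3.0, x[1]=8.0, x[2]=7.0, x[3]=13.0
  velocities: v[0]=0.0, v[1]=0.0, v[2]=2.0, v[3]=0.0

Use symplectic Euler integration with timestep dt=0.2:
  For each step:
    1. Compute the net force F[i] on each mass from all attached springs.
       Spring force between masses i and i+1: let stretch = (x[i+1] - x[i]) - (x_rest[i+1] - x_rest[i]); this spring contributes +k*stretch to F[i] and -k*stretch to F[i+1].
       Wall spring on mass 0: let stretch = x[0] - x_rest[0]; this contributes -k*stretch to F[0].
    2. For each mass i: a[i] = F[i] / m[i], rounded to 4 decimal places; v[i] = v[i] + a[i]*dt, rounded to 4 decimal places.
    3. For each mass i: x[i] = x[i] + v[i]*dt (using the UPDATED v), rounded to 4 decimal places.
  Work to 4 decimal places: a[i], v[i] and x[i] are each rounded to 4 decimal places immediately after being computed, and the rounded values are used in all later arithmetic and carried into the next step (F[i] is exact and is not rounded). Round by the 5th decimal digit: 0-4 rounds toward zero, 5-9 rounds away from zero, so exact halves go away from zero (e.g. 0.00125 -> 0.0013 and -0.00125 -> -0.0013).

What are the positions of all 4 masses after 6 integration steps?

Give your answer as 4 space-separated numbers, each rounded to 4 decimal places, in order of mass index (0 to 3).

Step 0: x=[3.0000 8.0000 7.0000 13.0000] v=[0.0000 0.0000 2.0000 0.0000]
Step 1: x=[3.0800 7.7600 7.6800 12.8800] v=[0.4000 -1.2000 3.4000 -0.6000]
Step 2: x=[3.2240 7.3296 8.5712 12.6720] v=[0.7200 -2.1520 4.4560 -1.0400]
Step 3: x=[3.4033 6.7846 9.5768 12.4200] v=[0.8963 -2.7248 5.0278 -1.2602]
Step 4: x=[3.5817 6.2161 10.5844 12.1742] v=[0.8919 -2.8426 5.0380 -1.2288]
Step 5: x=[3.7222 5.7169 11.4809 11.9848] v=[0.7024 -2.4958 4.4823 -0.9468]
Step 6: x=[3.7936 5.3685 12.1670 11.8953] v=[0.3569 -1.7419 3.4303 -0.4476]

Answer: 3.7936 5.3685 12.1670 11.8953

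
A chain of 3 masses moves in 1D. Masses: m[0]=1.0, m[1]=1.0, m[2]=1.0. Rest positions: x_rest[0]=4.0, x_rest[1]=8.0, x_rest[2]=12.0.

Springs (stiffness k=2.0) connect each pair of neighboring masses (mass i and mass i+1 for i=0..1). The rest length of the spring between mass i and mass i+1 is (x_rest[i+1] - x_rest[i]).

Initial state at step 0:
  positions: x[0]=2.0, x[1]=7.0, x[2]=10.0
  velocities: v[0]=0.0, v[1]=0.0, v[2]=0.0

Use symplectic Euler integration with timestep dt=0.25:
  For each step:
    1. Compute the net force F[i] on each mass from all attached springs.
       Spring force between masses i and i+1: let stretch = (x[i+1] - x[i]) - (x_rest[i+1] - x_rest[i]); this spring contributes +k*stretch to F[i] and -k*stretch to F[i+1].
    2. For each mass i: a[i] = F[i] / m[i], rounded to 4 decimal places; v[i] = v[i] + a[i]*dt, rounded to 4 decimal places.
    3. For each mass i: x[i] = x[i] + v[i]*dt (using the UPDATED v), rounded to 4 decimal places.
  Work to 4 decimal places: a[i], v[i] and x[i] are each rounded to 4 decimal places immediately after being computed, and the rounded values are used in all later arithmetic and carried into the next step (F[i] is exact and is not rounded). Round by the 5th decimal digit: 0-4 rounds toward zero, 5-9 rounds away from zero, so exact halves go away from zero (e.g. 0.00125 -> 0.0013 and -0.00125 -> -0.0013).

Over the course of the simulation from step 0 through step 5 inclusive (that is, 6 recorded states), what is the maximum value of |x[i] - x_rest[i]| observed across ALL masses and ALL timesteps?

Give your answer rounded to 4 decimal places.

Step 0: x=[2.0000 7.0000 10.0000] v=[0.0000 0.0000 0.0000]
Step 1: x=[2.1250 6.7500 10.1250] v=[0.5000 -1.0000 0.5000]
Step 2: x=[2.3281 6.3438 10.3281] v=[0.8125 -1.6250 0.8125]
Step 3: x=[2.5332 5.9336 10.5332] v=[0.8204 -1.6407 0.8204]
Step 4: x=[2.6634 5.6733 10.6634] v=[0.5206 -1.0411 0.5206]
Step 5: x=[2.6698 5.6606 10.6698] v=[0.0256 -0.0510 0.0256]
Max displacement = 2.3394

Answer: 2.3394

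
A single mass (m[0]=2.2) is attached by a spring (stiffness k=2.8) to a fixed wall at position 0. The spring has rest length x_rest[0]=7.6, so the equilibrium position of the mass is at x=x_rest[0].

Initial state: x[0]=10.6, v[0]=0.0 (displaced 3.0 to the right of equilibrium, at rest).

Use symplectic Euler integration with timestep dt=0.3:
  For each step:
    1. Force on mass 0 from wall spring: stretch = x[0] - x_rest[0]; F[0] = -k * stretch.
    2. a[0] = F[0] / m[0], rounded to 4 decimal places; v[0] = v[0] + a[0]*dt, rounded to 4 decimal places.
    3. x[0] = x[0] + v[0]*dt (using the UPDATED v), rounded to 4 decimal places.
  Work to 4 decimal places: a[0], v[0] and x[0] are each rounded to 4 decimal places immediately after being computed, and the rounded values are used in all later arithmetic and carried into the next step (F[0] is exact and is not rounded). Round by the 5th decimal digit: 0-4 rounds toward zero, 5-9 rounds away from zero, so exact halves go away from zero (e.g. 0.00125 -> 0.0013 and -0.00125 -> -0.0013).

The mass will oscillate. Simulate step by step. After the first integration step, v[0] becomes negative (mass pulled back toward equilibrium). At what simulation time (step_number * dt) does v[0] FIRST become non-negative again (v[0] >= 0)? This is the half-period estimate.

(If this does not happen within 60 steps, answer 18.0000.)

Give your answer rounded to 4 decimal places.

Answer: 3.0000

Derivation:
Step 0: x=[10.6000] v=[0.0000]
Step 1: x=[10.2564] v=[-1.1455]
Step 2: x=[9.6085] v=[-2.1598]
Step 3: x=[8.7305] v=[-2.9267]
Step 4: x=[7.7230] v=[-3.3583]
Step 5: x=[6.7014] v=[-3.4053]
Step 6: x=[5.7827] v=[-3.0622]
Step 7: x=[5.0722] v=[-2.3683]
Step 8: x=[4.6513] v=[-1.4031]
Step 9: x=[4.5681] v=[-0.2772]
Step 10: x=[4.8322] v=[0.8804]
First v>=0 after going negative at step 10, time=3.0000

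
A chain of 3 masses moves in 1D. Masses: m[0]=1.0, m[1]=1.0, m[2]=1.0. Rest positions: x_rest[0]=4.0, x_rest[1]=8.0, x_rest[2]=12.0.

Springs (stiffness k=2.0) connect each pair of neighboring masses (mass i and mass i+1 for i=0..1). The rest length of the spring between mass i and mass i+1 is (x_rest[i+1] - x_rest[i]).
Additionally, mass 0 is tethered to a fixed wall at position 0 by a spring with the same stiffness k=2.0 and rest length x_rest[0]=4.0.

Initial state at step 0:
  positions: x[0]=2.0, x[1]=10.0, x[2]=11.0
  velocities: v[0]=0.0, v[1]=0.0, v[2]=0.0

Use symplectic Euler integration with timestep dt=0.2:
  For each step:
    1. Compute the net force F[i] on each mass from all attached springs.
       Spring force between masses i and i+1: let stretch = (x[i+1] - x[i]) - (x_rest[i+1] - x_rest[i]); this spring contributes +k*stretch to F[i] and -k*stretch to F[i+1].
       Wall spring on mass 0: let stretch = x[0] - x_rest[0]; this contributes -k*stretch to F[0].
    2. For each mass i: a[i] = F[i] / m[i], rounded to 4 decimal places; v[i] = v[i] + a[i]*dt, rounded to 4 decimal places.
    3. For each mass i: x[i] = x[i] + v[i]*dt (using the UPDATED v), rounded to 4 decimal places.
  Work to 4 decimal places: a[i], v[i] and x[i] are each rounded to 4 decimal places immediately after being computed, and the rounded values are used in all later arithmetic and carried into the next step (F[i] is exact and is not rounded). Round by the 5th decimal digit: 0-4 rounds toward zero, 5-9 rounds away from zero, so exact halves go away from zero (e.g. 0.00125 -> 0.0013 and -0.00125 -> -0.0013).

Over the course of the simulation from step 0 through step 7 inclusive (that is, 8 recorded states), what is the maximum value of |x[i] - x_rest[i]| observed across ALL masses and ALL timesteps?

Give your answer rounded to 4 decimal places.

Answer: 2.2597

Derivation:
Step 0: x=[2.0000 10.0000 11.0000] v=[0.0000 0.0000 0.0000]
Step 1: x=[2.4800 9.4400 11.2400] v=[2.4000 -2.8000 1.2000]
Step 2: x=[3.3184 8.4672 11.6560] v=[4.1920 -4.8640 2.0800]
Step 3: x=[4.3032 7.3376 12.1369] v=[4.9242 -5.6480 2.4045]
Step 4: x=[5.1865 6.3492 12.5539] v=[4.4167 -4.9420 2.0848]
Step 5: x=[5.7479 5.7642 12.7945] v=[2.8072 -2.9252 1.2029]
Step 6: x=[5.8508 5.7403 12.7927] v=[0.5146 -0.1196 -0.0092]
Step 7: x=[5.4768 6.2894 12.5467] v=[-1.8699 2.7456 -1.2302]
Max displacement = 2.2597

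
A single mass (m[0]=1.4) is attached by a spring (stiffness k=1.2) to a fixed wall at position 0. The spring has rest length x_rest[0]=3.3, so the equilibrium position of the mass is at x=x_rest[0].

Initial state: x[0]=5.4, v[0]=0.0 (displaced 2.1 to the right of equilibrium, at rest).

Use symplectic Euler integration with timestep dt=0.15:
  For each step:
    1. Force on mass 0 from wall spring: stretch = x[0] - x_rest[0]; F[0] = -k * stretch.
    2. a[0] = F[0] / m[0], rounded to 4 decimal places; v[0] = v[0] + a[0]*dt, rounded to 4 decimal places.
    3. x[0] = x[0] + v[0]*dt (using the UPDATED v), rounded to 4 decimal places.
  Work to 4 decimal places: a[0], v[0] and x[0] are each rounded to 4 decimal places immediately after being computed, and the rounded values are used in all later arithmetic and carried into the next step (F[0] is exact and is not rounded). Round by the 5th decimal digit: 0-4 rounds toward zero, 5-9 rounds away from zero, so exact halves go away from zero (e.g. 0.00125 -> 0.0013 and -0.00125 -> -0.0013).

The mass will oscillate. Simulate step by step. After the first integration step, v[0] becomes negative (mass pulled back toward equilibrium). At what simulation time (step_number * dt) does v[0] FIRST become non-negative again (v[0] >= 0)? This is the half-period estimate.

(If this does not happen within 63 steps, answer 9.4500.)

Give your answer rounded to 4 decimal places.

Step 0: x=[5.4000] v=[0.0000]
Step 1: x=[5.3595] v=[-0.2700]
Step 2: x=[5.2793] v=[-0.5348]
Step 3: x=[5.1609] v=[-0.7893]
Step 4: x=[5.0066] v=[-1.0286]
Step 5: x=[4.8194] v=[-1.2480]
Step 6: x=[4.6029] v=[-1.4433]
Step 7: x=[4.3613] v=[-1.6108]
Step 8: x=[4.0992] v=[-1.7473]
Step 9: x=[3.8217] v=[-1.8501]
Step 10: x=[3.5341] v=[-1.9172]
Step 11: x=[3.2420] v=[-1.9473]
Step 12: x=[2.9510] v=[-1.9398]
Step 13: x=[2.6668] v=[-1.8949]
Step 14: x=[2.3948] v=[-1.8135]
Step 15: x=[2.1402] v=[-1.6971]
Step 16: x=[1.9080] v=[-1.5480]
Step 17: x=[1.7027] v=[-1.3690]
Step 18: x=[1.5282] v=[-1.1636]
Step 19: x=[1.3878] v=[-0.9358]
Step 20: x=[1.2843] v=[-0.6900]
Step 21: x=[1.2197] v=[-0.4308]
Step 22: x=[1.1952] v=[-0.1633]
Step 23: x=[1.2113] v=[0.1073]
First v>=0 after going negative at step 23, time=3.4500

Answer: 3.4500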